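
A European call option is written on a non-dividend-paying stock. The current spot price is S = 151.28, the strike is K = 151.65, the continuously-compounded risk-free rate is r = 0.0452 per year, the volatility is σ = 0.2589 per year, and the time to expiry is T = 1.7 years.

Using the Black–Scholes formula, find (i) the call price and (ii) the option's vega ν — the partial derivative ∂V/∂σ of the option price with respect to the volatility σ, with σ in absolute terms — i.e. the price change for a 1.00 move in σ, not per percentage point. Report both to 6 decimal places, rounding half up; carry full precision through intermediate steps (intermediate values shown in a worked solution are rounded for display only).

σ√T = 0.2589·√1.7 = 0.337564
d₁ = (ln(S/K) + (r+σ²/2)T) / (σ√T) = (ln(151.28/151.65) + (0.0452+0.2589²/2)·1.7) / 0.337564 = (-0.002443 + 0.133815) / 0.337564 = 0.389176
d₂ = d₁ − σ√T = 0.389176 − 0.337564 = 0.051612
e^{−rT} = e^{−0.0452·1.7} = 0.926038
N(d₁) = 0.651427,  N(d₂) = 0.520581
Call price V = S·N(d₁) − K·e^{−rT}·N(d₂) = 98.547896 − 73.107106 = 25.440790
φ(d₁) = (1/√(2π))·e^{−d₁²/2} = 0.369846
ν = S·φ(d₁)·√T = 72.950339

price = 25.440790
ν = 72.950339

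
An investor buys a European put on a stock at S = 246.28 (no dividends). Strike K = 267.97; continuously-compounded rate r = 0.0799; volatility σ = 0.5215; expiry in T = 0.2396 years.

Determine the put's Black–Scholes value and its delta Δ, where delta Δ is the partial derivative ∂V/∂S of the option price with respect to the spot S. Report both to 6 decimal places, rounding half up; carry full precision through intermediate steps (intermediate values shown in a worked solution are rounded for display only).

σ√T = 0.5215·√0.2396 = 0.255269
d₁ = (ln(S/K) + (r+σ²/2)T) / (σ√T) = (ln(246.28/267.97) + (0.0799+0.5215²/2)·0.2396) / 0.255269 = (-0.084406 + 0.051725) / 0.255269 = -0.128025
d₂ = d₁ − σ√T = -0.128025 − 0.255269 = -0.383294
e^{−rT} = e^{−0.0799·0.2396} = 0.981038
N(−d₁) = 0.550935,  N(−d₂) = 0.649249
Put price V = K·e^{−rT}·N(−d₂) − S·N(−d₁) = 170.680286 − 135.684383 = 34.995903
Δ = −N(−d₁) = -0.550935

price = 34.995903
Δ = -0.550935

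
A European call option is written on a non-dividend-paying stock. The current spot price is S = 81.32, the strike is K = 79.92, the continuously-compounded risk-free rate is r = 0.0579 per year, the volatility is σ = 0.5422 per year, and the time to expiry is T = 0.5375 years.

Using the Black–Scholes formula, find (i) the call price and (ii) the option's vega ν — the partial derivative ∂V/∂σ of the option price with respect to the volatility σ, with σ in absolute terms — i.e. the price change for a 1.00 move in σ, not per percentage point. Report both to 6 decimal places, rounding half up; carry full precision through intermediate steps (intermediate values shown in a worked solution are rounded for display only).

price = 14.524589
ν = 22.592221

σ√T = 0.5422·√0.5375 = 0.397511
d₁ = (ln(S/K) + (r+σ²/2)T) / (σ√T) = (ln(81.32/79.92) + (0.0579+0.5422²/2)·0.5375) / 0.397511 = (0.017366 + 0.110129) / 0.397511 = 0.320732
d₂ = d₁ − σ√T = 0.320732 − 0.397511 = -0.076778
e^{−rT} = e^{−0.0579·0.5375} = 0.969358
N(d₁) = 0.625793,  N(d₂) = 0.469400
Call price V = S·N(d₁) − K·e^{−rT}·N(d₂) = 50.889513 − 36.364924 = 14.524589
φ(d₁) = (1/√(2π))·e^{−d₁²/2} = 0.378942
ν = S·φ(d₁)·√T = 22.592221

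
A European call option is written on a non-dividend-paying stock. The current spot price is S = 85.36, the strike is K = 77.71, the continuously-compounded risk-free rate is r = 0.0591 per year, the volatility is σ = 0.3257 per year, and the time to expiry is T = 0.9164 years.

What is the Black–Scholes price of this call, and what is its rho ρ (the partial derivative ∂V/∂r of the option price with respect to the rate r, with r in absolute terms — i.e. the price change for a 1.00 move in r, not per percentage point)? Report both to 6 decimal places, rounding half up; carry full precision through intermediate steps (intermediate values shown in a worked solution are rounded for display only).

price = 16.799000
ρ = 42.170071

σ√T = 0.3257·√0.9164 = 0.311789
d₁ = (ln(S/K) + (r+σ²/2)T) / (σ√T) = (ln(85.36/77.71) + (0.0591+0.3257²/2)·0.9164) / 0.311789 = (0.093894 + 0.102765) / 0.311789 = 0.630745
d₂ = d₁ − σ√T = 0.630745 − 0.311789 = 0.318956
e^{−rT} = e^{−0.0591·0.9164} = 0.947281
N(d₁) = 0.735896,  N(d₂) = 0.625120
Call price V = S·N(d₁) − K·e^{−rT}·N(d₂) = 62.816100 − 46.017100 = 16.799000
ρ = K·T·e^{−rT}·N(d₂) = 42.170071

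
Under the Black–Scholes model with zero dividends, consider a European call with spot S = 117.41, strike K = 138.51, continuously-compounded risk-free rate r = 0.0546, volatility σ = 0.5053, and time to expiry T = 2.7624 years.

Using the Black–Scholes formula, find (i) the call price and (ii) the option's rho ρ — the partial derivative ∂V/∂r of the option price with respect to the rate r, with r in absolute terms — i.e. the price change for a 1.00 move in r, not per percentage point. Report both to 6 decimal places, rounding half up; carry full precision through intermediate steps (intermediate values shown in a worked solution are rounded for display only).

σ√T = 0.5053·√2.7624 = 0.839832
d₁ = (ln(S/K) + (r+σ²/2)T) / (σ√T) = (ln(117.41/138.51) + (0.0546+0.5053²/2)·2.7624) / 0.839832 = (-0.165270 + 0.503486) / 0.839832 = 0.402718
d₂ = d₁ − σ√T = 0.402718 − 0.839832 = -0.437114
e^{−rT} = e^{−0.0546·2.7624} = 0.859996
N(d₁) = 0.656422,  N(d₂) = 0.331014
Call price V = S·N(d₁) − K·e^{−rT}·N(d₂) = 77.070534 − 39.429796 = 37.640738
ρ = K·T·e^{−rT}·N(d₂) = 108.920868

price = 37.640738
ρ = 108.920868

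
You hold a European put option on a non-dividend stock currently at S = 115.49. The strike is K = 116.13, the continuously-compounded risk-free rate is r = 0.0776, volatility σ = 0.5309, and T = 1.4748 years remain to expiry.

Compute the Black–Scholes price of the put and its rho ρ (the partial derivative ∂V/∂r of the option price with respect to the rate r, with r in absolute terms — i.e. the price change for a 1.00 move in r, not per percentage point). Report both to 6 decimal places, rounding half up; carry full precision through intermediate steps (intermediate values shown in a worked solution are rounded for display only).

σ√T = 0.5309·√1.4748 = 0.644732
d₁ = (ln(S/K) + (r+σ²/2)T) / (σ√T) = (ln(115.49/116.13) + (0.0776+0.5309²/2)·1.4748) / 0.644732 = (-0.005526 + 0.322284) / 0.644732 = 0.491302
d₂ = d₁ − σ√T = 0.491302 − 0.644732 = -0.153430
e^{−rT} = e^{−0.0776·1.4748} = 0.891861
N(−d₁) = 0.311607,  N(−d₂) = 0.560971
Put price V = K·e^{−rT}·N(−d₂) − S·N(−d₁) = 58.100774 − 35.987443 = 22.113331
ρ = −K·T·e^{−rT}·N(−d₂) = -85.687022

price = 22.113331
ρ = -85.687022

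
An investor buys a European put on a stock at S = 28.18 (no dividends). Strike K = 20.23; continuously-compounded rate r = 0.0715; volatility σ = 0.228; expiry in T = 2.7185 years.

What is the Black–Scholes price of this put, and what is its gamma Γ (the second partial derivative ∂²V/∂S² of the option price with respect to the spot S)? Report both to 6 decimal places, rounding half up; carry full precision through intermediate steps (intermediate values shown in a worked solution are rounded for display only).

σ√T = 0.228·√2.7185 = 0.375924
d₁ = (ln(S/K) + (r+σ²/2)T) / (σ√T) = (ln(28.18/20.23) + (0.0715+0.228²/2)·2.7185) / 0.375924 = (0.331446 + 0.265032) / 0.375924 = 1.586700
d₂ = d₁ − σ√T = 1.586700 − 0.375924 = 1.210776
e^{−rT} = e^{−0.0715·2.7185} = 0.823351
N(−d₁) = 0.056290,  N(−d₂) = 0.112991
Put price V = K·e^{−rT}·N(−d₂) − S·N(−d₁) = 1.882015 − 1.586261 = 0.295754
φ(d₁) = (1/√(2π))·e^{−d₁²/2} = 0.113297
Γ = φ(d₁) / (S·σ·√T) = 0.010695

price = 0.295754
Γ = 0.010695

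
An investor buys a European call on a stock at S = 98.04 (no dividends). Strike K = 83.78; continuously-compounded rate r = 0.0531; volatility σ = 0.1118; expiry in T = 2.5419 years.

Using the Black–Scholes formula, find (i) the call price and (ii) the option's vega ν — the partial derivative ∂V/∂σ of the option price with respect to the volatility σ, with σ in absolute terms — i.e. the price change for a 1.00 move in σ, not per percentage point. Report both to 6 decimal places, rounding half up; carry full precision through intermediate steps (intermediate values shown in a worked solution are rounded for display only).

σ√T = 0.1118·√2.5419 = 0.178247
d₁ = (ln(S/K) + (r+σ²/2)T) / (σ√T) = (ln(98.04/83.78) + (0.0531+0.1118²/2)·2.5419) / 0.178247 = (0.157181 + 0.150861) / 0.178247 = 1.728180
d₂ = d₁ − σ√T = 1.728180 − 0.178247 = 1.549933
e^{−rT} = e^{−0.0531·2.5419} = 0.873738
N(d₁) = 0.958022,  N(d₂) = 0.939421
Call price V = S·N(d₁) − K·e^{−rT}·N(d₂) = 93.924478 − 68.767286 = 25.157192
φ(d₁) = (1/√(2π))·e^{−d₁²/2} = 0.089614
ν = S·φ(d₁)·√T = 14.007459

price = 25.157192
ν = 14.007459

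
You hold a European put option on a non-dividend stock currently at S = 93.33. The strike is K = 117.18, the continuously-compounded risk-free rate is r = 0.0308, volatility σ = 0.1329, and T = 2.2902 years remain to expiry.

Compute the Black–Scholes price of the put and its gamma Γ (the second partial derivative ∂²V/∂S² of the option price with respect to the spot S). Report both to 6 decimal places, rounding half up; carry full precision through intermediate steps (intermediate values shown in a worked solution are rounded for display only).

price = 18.386153
Γ = 0.016864

σ√T = 0.1329·√2.2902 = 0.201123
d₁ = (ln(S/K) + (r+σ²/2)T) / (σ√T) = (ln(93.33/117.18) + (0.0308+0.1329²/2)·2.2902) / 0.201123 = (-0.227570 + 0.090763) / 0.201123 = -0.680212
d₂ = d₁ − σ√T = -0.680212 − 0.201123 = -0.881335
e^{−rT} = e^{−0.0308·2.2902} = 0.931892
N(−d₁) = 0.751815,  N(−d₂) = 0.810932
Put price V = K·e^{−rT}·N(−d₂) − S·N(−d₁) = 88.553031 − 70.166878 = 18.386153
φ(d₁) = (1/√(2π))·e^{−d₁²/2} = 0.316547
Γ = φ(d₁) / (S·σ·√T) = 0.016864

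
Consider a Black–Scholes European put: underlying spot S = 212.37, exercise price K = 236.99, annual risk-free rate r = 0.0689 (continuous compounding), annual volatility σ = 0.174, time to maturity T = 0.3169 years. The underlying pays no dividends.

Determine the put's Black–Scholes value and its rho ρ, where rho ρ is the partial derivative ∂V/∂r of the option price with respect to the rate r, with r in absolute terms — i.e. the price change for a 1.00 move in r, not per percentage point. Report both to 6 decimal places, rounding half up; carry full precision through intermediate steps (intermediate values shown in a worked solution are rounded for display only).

σ√T = 0.174·√0.3169 = 0.097951
d₁ = (ln(S/K) + (r+σ²/2)T) / (σ√T) = (ln(212.37/236.99) + (0.0689+0.174²/2)·0.3169) / 0.097951 = (-0.109688 + 0.026632) / 0.097951 = -0.847934
d₂ = d₁ − σ√T = -0.847934 − 0.097951 = -0.945885
e^{−rT} = e^{−0.0689·0.3169} = 0.978402
N(−d₁) = 0.801763,  N(−d₂) = 0.827896
Put price V = K·e^{−rT}·N(−d₂) − S·N(−d₁) = 191.965632 − 170.270330 = 21.695302
ρ = −K·T·e^{−rT}·N(−d₂) = -60.833909

price = 21.695302
ρ = -60.833909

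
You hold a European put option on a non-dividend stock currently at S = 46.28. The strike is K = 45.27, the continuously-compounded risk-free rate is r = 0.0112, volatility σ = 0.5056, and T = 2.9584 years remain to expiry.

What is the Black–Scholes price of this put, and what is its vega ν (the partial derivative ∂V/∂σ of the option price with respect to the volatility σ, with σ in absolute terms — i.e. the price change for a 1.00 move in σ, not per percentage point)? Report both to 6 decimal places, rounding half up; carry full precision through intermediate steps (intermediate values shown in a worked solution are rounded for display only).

price = 13.932142
ν = 28.048887

σ√T = 0.5056·√2.9584 = 0.869632
d₁ = (ln(S/K) + (r+σ²/2)T) / (σ√T) = (ln(46.28/45.27) + (0.0112+0.5056²/2)·2.9584) / 0.869632 = (0.022065 + 0.411264) / 0.869632 = 0.498290
d₂ = d₁ − σ√T = 0.498290 − 0.869632 = -0.371342
e^{−rT} = e^{−0.0112·2.9584} = 0.967409
N(−d₁) = 0.309140,  N(−d₂) = 0.644808
Put price V = K·e^{−rT}·N(−d₂) − S·N(−d₁) = 28.239126 − 14.306984 = 13.932142
φ(d₁) = (1/√(2π))·e^{−d₁²/2} = 0.352366
ν = S·φ(d₁)·√T = 28.048887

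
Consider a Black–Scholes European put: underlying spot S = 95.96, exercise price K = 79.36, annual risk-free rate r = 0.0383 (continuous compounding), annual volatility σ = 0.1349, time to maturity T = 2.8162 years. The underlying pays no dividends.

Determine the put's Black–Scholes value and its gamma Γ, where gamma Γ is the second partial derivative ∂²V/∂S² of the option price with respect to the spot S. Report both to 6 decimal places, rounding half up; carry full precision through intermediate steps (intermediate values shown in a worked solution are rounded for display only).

σ√T = 0.1349·√2.8162 = 0.226383
d₁ = (ln(S/K) + (r+σ²/2)T) / (σ√T) = (ln(95.96/79.36) + (0.0383+0.1349²/2)·2.8162) / 0.226383 = (0.189937 + 0.133485) / 0.226383 = 1.428650
d₂ = d₁ − σ√T = 1.428650 − 0.226383 = 1.202267
e^{−rT} = e^{−0.0383·2.8162} = 0.897753
N(−d₁) = 0.076552,  N(−d₂) = 0.114630
Put price V = K·e^{−rT}·N(−d₂) − S·N(−d₁) = 8.166890 − 7.345967 = 0.820923
φ(d₁) = (1/√(2π))·e^{−d₁²/2} = 0.143782
Γ = φ(d₁) / (S·σ·√T) = 0.006619

price = 0.820923
Γ = 0.006619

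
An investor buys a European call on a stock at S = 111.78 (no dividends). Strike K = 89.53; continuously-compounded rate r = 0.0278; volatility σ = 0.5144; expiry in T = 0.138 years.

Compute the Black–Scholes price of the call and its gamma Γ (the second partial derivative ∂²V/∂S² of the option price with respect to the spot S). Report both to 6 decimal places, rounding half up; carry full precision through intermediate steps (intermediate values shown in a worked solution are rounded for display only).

σ√T = 0.5144·√0.138 = 0.191091
d₁ = (ln(S/K) + (r+σ²/2)T) / (σ√T) = (ln(111.78/89.53) + (0.0278+0.5144²/2)·0.138) / 0.191091 = (0.221959 + 0.022094) / 0.191091 = 1.277156
d₂ = d₁ − σ√T = 1.277156 − 0.191091 = 1.086065
e^{−rT} = e^{−0.0278·0.138} = 0.996171
N(d₁) = 0.899226,  N(d₂) = 0.861275
Call price V = S·N(d₁) − K·e^{−rT}·N(d₂) = 100.515531 − 76.814683 = 23.700848
φ(d₁) = (1/√(2π))·e^{−d₁²/2} = 0.176488
Γ = φ(d₁) / (S·σ·√T) = 0.008262

price = 23.700848
Γ = 0.008262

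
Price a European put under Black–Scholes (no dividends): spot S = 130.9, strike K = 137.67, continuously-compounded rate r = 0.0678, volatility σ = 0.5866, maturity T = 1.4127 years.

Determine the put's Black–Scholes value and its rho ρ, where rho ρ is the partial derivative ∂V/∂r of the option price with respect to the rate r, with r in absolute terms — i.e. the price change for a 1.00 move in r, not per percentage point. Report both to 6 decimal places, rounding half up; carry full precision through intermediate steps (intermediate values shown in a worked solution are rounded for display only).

price = 32.062939
ρ = -108.087884

σ√T = 0.5866·√1.4127 = 0.697215
d₁ = (ln(S/K) + (r+σ²/2)T) / (σ√T) = (ln(130.9/137.67) + (0.0678+0.5866²/2)·1.4127) / 0.697215 = (-0.050426 + 0.338836) / 0.697215 = 0.413660
d₂ = d₁ − σ√T = 0.413660 − 0.697215 = -0.283556
e^{−rT} = e^{−0.0678·1.4127} = 0.908663
N(−d₁) = 0.339562,  N(−d₂) = 0.611625
Put price V = K·e^{−rT}·N(−d₂) − S·N(−d₁) = 76.511562 − 44.448624 = 32.062939
ρ = −K·T·e^{−rT}·N(−d₂) = -108.087884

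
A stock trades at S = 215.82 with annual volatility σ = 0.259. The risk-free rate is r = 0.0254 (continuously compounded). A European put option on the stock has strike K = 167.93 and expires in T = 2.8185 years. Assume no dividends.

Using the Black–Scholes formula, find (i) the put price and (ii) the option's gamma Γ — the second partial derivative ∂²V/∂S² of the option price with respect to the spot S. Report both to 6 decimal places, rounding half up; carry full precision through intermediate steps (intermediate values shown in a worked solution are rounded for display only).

price = 10.484428
Γ = 0.002684

σ√T = 0.259·√2.8185 = 0.434819
d₁ = (ln(S/K) + (r+σ²/2)T) / (σ√T) = (ln(215.82/167.93) + (0.0254+0.259²/2)·2.8185) / 0.434819 = (0.250898 + 0.166124) / 0.434819 = 0.959068
d₂ = d₁ − σ√T = 0.959068 − 0.434819 = 0.524249
e^{−rT} = e^{−0.0254·2.8185} = 0.930913
N(−d₁) = 0.168762,  N(−d₂) = 0.300053
Put price V = K·e^{−rT}·N(−d₂) − S·N(−d₁) = 46.906689 − 36.422261 = 10.484428
φ(d₁) = (1/√(2π))·e^{−d₁²/2} = 0.251869
Γ = φ(d₁) / (S·σ·√T) = 0.002684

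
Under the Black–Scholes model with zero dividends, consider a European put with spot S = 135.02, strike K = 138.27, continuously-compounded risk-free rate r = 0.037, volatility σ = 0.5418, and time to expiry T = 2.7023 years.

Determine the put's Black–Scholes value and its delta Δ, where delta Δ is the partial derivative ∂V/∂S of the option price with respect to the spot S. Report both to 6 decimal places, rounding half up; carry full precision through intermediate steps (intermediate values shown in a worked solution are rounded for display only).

price = 39.931690
Δ = -0.297751

σ√T = 0.5418·√2.7023 = 0.890647
d₁ = (ln(S/K) + (r+σ²/2)T) / (σ√T) = (ln(135.02/138.27) + (0.037+0.5418²/2)·2.7023) / 0.890647 = (-0.023785 + 0.496611) / 0.890647 = 0.530879
d₂ = d₁ − σ√T = 0.530879 − 0.890647 = -0.359768
e^{−rT} = e^{−0.037·2.7023} = 0.904851
N(−d₁) = 0.297751,  N(−d₂) = 0.640490
Put price V = K·e^{−rT}·N(−d₂) − S·N(−d₁) = 80.134067 − 40.202377 = 39.931690
Δ = −N(−d₁) = -0.297751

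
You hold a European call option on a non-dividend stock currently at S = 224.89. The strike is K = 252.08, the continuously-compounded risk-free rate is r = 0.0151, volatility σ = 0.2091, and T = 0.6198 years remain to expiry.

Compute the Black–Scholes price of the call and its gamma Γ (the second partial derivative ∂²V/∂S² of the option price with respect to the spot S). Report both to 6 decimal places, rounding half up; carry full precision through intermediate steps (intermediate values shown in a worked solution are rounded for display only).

σ√T = 0.2091·√0.6198 = 0.164619
d₁ = (ln(S/K) + (r+σ²/2)T) / (σ√T) = (ln(224.89/252.08) + (0.0151+0.2091²/2)·0.6198) / 0.164619 = (-0.114135 + 0.022909) / 0.164619 = -0.554167
d₂ = d₁ − σ√T = -0.554167 − 0.164619 = -0.718786
e^{−rT} = e^{−0.0151·0.6198} = 0.990685
N(d₁) = 0.289732,  N(d₂) = 0.236136
Call price V = S·N(d₁) − K·e^{−rT}·N(d₂) = 65.157875 − 58.970752 = 6.187124
φ(d₁) = (1/√(2π))·e^{−d₁²/2} = 0.342156
Γ = φ(d₁) / (S·σ·√T) = 0.009242

price = 6.187124
Γ = 0.009242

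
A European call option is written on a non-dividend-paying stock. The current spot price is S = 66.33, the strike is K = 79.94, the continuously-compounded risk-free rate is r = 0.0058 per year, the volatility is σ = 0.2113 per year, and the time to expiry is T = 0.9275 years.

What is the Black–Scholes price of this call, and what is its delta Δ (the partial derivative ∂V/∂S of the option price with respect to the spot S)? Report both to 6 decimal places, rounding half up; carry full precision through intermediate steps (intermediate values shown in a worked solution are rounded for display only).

price = 1.504900
Δ = 0.215069

σ√T = 0.2113·√0.9275 = 0.203496
d₁ = (ln(S/K) + (r+σ²/2)T) / (σ√T) = (ln(66.33/79.94) + (0.0058+0.2113²/2)·0.9275) / 0.203496 = (-0.186634 + 0.026085) / 0.203496 = -0.788954
d₂ = d₁ − σ√T = -0.788954 − 0.203496 = -0.992450
e^{−rT} = e^{−0.0058·0.9275} = 0.994635
N(d₁) = 0.215069,  N(d₂) = 0.160489
Call price V = S·N(d₁) − K·e^{−rT}·N(d₂) = 14.265556 − 12.760656 = 1.504900
Δ = N(d₁) = 0.215069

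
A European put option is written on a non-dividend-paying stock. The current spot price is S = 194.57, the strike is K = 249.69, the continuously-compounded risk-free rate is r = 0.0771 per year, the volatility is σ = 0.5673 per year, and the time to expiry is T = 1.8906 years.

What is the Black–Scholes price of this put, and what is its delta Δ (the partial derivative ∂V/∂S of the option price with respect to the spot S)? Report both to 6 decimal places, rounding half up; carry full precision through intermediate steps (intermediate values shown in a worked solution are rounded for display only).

σ√T = 0.5673·√1.8906 = 0.780032
d₁ = (ln(S/K) + (r+σ²/2)T) / (σ√T) = (ln(194.57/249.69) + (0.0771+0.5673²/2)·1.8906) / 0.780032 = (-0.249428 + 0.449990) / 0.780032 = 0.257121
d₂ = d₁ − σ√T = 0.257121 − 0.780032 = -0.522912
e^{−rT} = e^{−0.0771·1.8906} = 0.864361
N(−d₁) = 0.398543,  N(−d₂) = 0.699482
Put price V = K·e^{−rT}·N(−d₂) − S·N(−d₁) = 150.963779 − 77.544485 = 73.419295
Δ = −N(−d₁) = -0.398543

price = 73.419295
Δ = -0.398543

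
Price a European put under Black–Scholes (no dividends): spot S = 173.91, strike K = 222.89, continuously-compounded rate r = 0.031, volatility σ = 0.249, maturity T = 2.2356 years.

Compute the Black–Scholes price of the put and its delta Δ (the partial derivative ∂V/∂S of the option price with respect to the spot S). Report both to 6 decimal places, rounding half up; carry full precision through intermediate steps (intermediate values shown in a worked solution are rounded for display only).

σ√T = 0.249·√2.2356 = 0.372303
d₁ = (ln(S/K) + (r+σ²/2)T) / (σ√T) = (ln(173.91/222.89) + (0.031+0.249²/2)·2.2356) / 0.372303 = (-0.248140 + 0.138608) / 0.372303 = -0.294202
d₂ = d₁ − σ√T = -0.294202 − 0.372303 = -0.666505
e^{−rT} = e^{−0.031·2.2356} = 0.933043
N(−d₁) = 0.615698,  N(−d₂) = 0.747456
Put price V = K·e^{−rT}·N(−d₂) − S·N(−d₁) = 155.445394 − 107.076057 = 48.369337
Δ = −N(−d₁) = -0.615698

price = 48.369337
Δ = -0.615698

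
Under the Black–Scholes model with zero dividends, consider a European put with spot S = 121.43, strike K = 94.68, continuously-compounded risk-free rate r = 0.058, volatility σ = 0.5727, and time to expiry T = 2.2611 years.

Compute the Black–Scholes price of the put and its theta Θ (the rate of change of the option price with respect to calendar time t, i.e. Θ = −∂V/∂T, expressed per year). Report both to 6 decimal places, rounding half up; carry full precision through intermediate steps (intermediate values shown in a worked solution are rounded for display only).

σ√T = 0.5727·√2.2611 = 0.861166
d₁ = (ln(S/K) + (r+σ²/2)T) / (σ√T) = (ln(121.43/94.68) + (0.058+0.5727²/2)·2.2611) / 0.861166 = (0.248835 + 0.501948) / 0.861166 = 0.871821
d₂ = d₁ − σ√T = 0.871821 − 0.861166 = 0.010654
e^{−rT} = e^{−0.058·2.2611} = 0.877092
N(−d₁) = 0.191653,  N(−d₂) = 0.495750
Put price V = K·e^{−rT}·N(−d₂) − S·N(−d₁) = 41.168551 − 23.272433 = 17.896118
φ(d₁) = (1/√(2π))·e^{−d₁²/2} = 0.272811
Θ = −S·φ(d₁)·σ/(2√T) + r·K·e^{−rT}·N(−d₂) = −6.308498 + 2.387776 = -3.920722

price = 17.896118
Θ = -3.920722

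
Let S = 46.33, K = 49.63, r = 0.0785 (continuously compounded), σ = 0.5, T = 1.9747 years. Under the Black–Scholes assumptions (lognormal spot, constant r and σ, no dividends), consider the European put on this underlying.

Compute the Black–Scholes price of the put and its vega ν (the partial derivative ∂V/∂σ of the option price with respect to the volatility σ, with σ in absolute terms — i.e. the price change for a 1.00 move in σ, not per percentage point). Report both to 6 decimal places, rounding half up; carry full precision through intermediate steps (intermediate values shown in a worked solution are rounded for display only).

price = 10.373349
ν = 23.213149

σ√T = 0.5·√1.9747 = 0.702620
d₁ = (ln(S/K) + (r+σ²/2)T) / (σ√T) = (ln(46.33/49.63) + (0.0785+0.5²/2)·1.9747) / 0.702620 = (-0.068806 + 0.401851) / 0.702620 = 0.474005
d₂ = d₁ − σ√T = 0.474005 − 0.702620 = -0.228615
e^{−rT} = e^{−0.0785·1.9747} = 0.856403
N(−d₁) = 0.317748,  N(−d₂) = 0.590416
Put price V = K·e^{−rT}·N(−d₂) − S·N(−d₁) = 25.094617 − 14.721268 = 10.373349
φ(d₁) = (1/√(2π))·e^{−d₁²/2} = 0.356551
ν = S·φ(d₁)·√T = 23.213149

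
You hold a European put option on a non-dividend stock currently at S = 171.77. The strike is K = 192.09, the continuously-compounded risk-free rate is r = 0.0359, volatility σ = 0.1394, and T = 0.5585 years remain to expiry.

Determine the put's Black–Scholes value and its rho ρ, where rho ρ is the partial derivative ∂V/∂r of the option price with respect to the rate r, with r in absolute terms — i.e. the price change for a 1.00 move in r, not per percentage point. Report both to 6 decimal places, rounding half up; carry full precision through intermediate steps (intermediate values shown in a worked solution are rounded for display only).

σ√T = 0.1394·√0.5585 = 0.104178
d₁ = (ln(S/K) + (r+σ²/2)T) / (σ√T) = (ln(171.77/192.09) + (0.0359+0.1394²/2)·0.5585) / 0.104178 = (-0.111808 + 0.025477) / 0.104178 = -0.828691
d₂ = d₁ − σ√T = -0.828691 − 0.104178 = -0.932868
e^{−rT} = e^{−0.0359·0.5585} = 0.980150
N(−d₁) = 0.796360,  N(−d₂) = 0.824556
Put price V = K·e^{−rT}·N(−d₂) − S·N(−d₁) = 155.244864 − 136.790801 = 18.454063
ρ = −K·T·e^{−rT}·N(−d₂) = -86.704256

price = 18.454063
ρ = -86.704256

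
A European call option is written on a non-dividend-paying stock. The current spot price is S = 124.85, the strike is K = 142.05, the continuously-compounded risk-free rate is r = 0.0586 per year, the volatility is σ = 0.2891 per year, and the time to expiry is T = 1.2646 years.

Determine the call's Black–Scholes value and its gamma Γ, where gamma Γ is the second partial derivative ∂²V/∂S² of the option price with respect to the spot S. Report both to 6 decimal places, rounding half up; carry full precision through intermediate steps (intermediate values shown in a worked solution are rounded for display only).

σ√T = 0.2891·√1.2646 = 0.325106
d₁ = (ln(S/K) + (r+σ²/2)T) / (σ√T) = (ln(124.85/142.05) + (0.0586+0.2891²/2)·1.2646) / 0.325106 = (-0.129066 + 0.126952) / 0.325106 = -0.006501
d₂ = d₁ − σ√T = -0.006501 − 0.325106 = -0.331607
e^{−rT} = e^{−0.0586·1.2646} = 0.928574
N(d₁) = 0.497406,  N(d₂) = 0.370093
Call price V = S·N(d₁) − K·e^{−rT}·N(d₂) = 62.101180 − 48.816699 = 13.284481
φ(d₁) = (1/√(2π))·e^{−d₁²/2} = 0.398934
Γ = φ(d₁) / (S·σ·√T) = 0.009829

price = 13.284481
Γ = 0.009829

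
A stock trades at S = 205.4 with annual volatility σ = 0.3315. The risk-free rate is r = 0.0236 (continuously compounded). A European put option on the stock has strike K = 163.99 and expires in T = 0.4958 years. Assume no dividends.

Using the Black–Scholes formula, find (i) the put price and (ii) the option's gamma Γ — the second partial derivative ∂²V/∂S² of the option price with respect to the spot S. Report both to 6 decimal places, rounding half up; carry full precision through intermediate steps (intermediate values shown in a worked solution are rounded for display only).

price = 3.435095
Γ = 0.004387

σ√T = 0.3315·√0.4958 = 0.233419
d₁ = (ln(S/K) + (r+σ²/2)T) / (σ√T) = (ln(205.4/163.99) + (0.0236+0.3315²/2)·0.4958) / 0.233419 = (0.225154 + 0.038943) / 0.233419 = 1.131427
d₂ = d₁ − σ√T = 1.131427 − 0.233419 = 0.898008
e^{−rT} = e^{−0.0236·0.4958} = 0.988367
N(−d₁) = 0.128938,  N(−d₂) = 0.184591
Put price V = K·e^{−rT}·N(−d₂) − S·N(−d₁) = 29.918882 − 26.483787 = 3.435095
φ(d₁) = (1/√(2π))·e^{−d₁²/2} = 0.210346
Γ = φ(d₁) / (S·σ·√T) = 0.004387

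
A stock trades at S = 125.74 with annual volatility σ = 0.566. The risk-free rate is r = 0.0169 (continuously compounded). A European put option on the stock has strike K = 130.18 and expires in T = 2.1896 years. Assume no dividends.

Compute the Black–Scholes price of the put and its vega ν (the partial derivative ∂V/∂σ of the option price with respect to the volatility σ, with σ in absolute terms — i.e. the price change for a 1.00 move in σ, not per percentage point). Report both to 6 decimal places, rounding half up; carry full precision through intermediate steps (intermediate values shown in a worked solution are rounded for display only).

price = 40.625215
ν = 67.917978

σ√T = 0.566·√2.1896 = 0.837527
d₁ = (ln(S/K) + (r+σ²/2)T) / (σ√T) = (ln(125.74/130.18) + (0.0169+0.566²/2)·2.1896) / 0.837527 = (-0.034702 + 0.387730) / 0.837527 = 0.421513
d₂ = d₁ − σ√T = 0.421513 − 0.837527 = -0.416014
e^{−rT} = e^{−0.0169·2.1896} = 0.963672
N(−d₁) = 0.336690,  N(−d₂) = 0.661300
Put price V = K·e^{−rT}·N(−d₂) − S·N(−d₁) = 82.960668 − 42.335453 = 40.625215
φ(d₁) = (1/√(2π))·e^{−d₁²/2} = 0.365030
ν = S·φ(d₁)·√T = 67.917978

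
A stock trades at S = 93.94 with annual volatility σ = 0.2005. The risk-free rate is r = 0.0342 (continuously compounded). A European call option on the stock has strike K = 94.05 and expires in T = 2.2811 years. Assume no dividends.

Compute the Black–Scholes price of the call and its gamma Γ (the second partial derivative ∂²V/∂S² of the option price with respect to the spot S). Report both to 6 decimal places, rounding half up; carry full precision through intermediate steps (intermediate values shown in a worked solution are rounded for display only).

σ√T = 0.2005·√2.2811 = 0.302821
d₁ = (ln(S/K) + (r+σ²/2)T) / (σ√T) = (ln(93.94/94.05) + (0.0342+0.2005²/2)·2.2811) / 0.302821 = (-0.001170 + 0.123864) / 0.302821 = 0.405169
d₂ = d₁ − σ√T = 0.405169 − 0.302821 = 0.102347
e^{−rT} = e^{−0.0342·2.2811} = 0.924952
N(d₁) = 0.657323,  N(d₂) = 0.540759
Call price V = S·N(d₁) − K·e^{−rT}·N(d₂) = 61.748945 − 47.041598 = 14.707347
φ(d₁) = (1/√(2π))·e^{−d₁²/2} = 0.367505
Γ = φ(d₁) / (S·σ·√T) = 0.012919

price = 14.707347
Γ = 0.012919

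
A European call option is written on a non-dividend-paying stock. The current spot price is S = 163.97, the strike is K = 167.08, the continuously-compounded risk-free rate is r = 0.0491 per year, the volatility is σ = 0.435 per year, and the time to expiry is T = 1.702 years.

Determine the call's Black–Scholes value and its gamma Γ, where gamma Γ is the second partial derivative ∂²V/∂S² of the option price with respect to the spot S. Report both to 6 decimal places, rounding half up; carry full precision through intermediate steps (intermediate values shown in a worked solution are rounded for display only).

σ√T = 0.435·√1.702 = 0.567504
d₁ = (ln(S/K) + (r+σ²/2)T) / (σ√T) = (ln(163.97/167.08) + (0.0491+0.435²/2)·1.702) / 0.567504 = (-0.018789 + 0.244599) / 0.567504 = 0.397899
d₂ = d₁ − σ√T = 0.397899 − 0.567504 = -0.169605
e^{−rT} = e^{−0.0491·1.702} = 0.919828
N(d₁) = 0.654648,  N(d₂) = 0.432660
Call price V = S·N(d₁) − K·e^{−rT}·N(d₂) = 107.342590 − 66.493380 = 40.849210
φ(d₁) = (1/√(2π))·e^{−d₁²/2} = 0.368579
Γ = φ(d₁) / (S·σ·√T) = 0.003961

price = 40.849210
Γ = 0.003961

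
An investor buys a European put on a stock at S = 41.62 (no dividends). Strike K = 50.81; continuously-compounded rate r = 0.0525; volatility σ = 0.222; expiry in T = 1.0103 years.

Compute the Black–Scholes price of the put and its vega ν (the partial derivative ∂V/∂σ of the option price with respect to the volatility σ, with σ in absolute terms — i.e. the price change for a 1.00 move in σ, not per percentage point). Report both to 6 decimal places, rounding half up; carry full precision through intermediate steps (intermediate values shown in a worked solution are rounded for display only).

price = 8.096092
ν = 14.387225

σ√T = 0.222·√1.0103 = 0.223140
d₁ = (ln(S/K) + (r+σ²/2)T) / (σ√T) = (ln(41.62/50.81) + (0.0525+0.222²/2)·1.0103) / 0.223140 = (-0.199512 + 0.077937) / 0.223140 = -0.544840
d₂ = d₁ − σ√T = -0.544840 − 0.223140 = -0.767980
e^{−rT} = e^{−0.0525·1.0103} = 0.948341
N(−d₁) = 0.707068,  N(−d₂) = 0.778751
Put price V = K·e^{−rT}·N(−d₂) − S·N(−d₁) = 37.524272 − 29.428179 = 8.096092
φ(d₁) = (1/√(2π))·e^{−d₁²/2} = 0.343914
ν = S·φ(d₁)·√T = 14.387225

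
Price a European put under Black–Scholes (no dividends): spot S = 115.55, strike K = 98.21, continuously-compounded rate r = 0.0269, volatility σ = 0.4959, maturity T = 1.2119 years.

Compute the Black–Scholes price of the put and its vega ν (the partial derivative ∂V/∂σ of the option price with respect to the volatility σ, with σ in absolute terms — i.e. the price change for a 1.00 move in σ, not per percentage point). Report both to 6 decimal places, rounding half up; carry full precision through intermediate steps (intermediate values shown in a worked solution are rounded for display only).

price = 13.799736
ν = 41.599407

σ√T = 0.4959·√1.2119 = 0.545918
d₁ = (ln(S/K) + (r+σ²/2)T) / (σ√T) = (ln(115.55/98.21) + (0.0269+0.4959²/2)·1.2119) / 0.545918 = (0.162595 + 0.181613) / 0.545918 = 0.630513
d₂ = d₁ − σ√T = 0.630513 − 0.545918 = 0.084595
e^{−rT} = e^{−0.0269·1.2119} = 0.967926
N(−d₁) = 0.264179,  N(−d₂) = 0.466292
Put price V = K·e^{−rT}·N(−d₂) − S·N(−d₁) = 44.325661 − 30.525925 = 13.799736
φ(d₁) = (1/√(2π))·e^{−d₁²/2} = 0.327027
ν = S·φ(d₁)·√T = 41.599407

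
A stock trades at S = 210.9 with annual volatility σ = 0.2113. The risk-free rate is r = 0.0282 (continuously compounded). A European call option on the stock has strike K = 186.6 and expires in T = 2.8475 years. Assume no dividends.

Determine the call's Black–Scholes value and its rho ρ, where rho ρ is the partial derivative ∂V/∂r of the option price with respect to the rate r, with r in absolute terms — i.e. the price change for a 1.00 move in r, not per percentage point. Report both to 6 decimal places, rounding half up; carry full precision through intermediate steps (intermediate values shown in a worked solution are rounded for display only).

price = 50.656011
ρ = 319.619732

σ√T = 0.2113·√2.8475 = 0.356559
d₁ = (ln(S/K) + (r+σ²/2)T) / (σ√T) = (ln(210.9/186.6) + (0.0282+0.2113²/2)·2.8475) / 0.356559 = (0.122417 + 0.143867) / 0.356559 = 0.746815
d₂ = d₁ − σ√T = 0.746815 − 0.356559 = 0.390256
e^{−rT} = e^{−0.0282·2.8475} = 0.922840
N(d₁) = 0.772412,  N(d₂) = 0.651826
Call price V = S·N(d₁) − K·e^{−rT}·N(d₂) = 162.901746 − 112.245736 = 50.656011
ρ = K·T·e^{−rT}·N(d₂) = 319.619732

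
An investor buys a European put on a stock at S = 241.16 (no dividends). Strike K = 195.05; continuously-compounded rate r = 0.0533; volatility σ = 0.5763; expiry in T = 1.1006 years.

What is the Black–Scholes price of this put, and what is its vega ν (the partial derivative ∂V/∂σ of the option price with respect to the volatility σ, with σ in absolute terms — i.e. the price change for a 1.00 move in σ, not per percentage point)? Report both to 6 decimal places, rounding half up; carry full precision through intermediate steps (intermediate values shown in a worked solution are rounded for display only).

σ√T = 0.5763·√1.1006 = 0.604593
d₁ = (ln(S/K) + (r+σ²/2)T) / (σ√T) = (ln(241.16/195.05) + (0.0533+0.5763²/2)·1.1006) / 0.604593 = (0.212205 + 0.241429) / 0.604593 = 0.750311
d₂ = d₁ − σ√T = 0.750311 − 0.604593 = 0.145718
e^{−rT} = e^{−0.0533·1.1006} = 0.943025
N(−d₁) = 0.226534,  N(−d₂) = 0.442072
Put price V = K·e^{−rT}·N(−d₂) − S·N(−d₁) = 81.313456 − 54.630848 = 26.682608
φ(d₁) = (1/√(2π))·e^{−d₁²/2} = 0.301067
ν = S·φ(d₁)·√T = 76.169895

price = 26.682608
ν = 76.169895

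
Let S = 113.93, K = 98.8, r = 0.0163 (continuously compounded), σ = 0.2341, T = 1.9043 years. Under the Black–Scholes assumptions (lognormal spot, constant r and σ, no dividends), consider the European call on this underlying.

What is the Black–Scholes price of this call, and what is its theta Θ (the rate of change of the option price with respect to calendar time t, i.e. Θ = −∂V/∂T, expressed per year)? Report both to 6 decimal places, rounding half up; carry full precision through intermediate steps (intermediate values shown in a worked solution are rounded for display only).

σ√T = 0.2341·√1.9043 = 0.323050
d₁ = (ln(S/K) + (r+σ²/2)T) / (σ√T) = (ln(113.93/98.8) + (0.0163+0.2341²/2)·1.9043) / 0.323050 = (0.142487 + 0.083221) / 0.323050 = 0.698677
d₂ = d₁ − σ√T = 0.698677 − 0.323050 = 0.375627
e^{−rT} = e^{−0.0163·1.9043} = 0.969437
N(d₁) = 0.757623,  N(d₂) = 0.646403
Call price V = S·N(d₁) − K·e^{−rT}·N(d₂) = 86.315987 − 61.912703 = 24.403283
φ(d₁) = (1/√(2π))·e^{−d₁²/2} = 0.312543
Θ = −S·φ(d₁)·σ/(2√T) − r·K·e^{−rT}·N(d₂) = −3.020311 − 1.009177 = -4.029488

price = 24.403283
Θ = -4.029488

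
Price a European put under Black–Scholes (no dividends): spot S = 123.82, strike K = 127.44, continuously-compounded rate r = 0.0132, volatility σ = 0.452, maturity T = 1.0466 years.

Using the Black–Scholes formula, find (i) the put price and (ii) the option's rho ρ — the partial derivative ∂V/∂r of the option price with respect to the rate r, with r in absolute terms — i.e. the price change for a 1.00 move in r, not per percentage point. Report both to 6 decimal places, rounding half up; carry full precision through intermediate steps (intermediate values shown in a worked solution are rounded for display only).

σ√T = 0.452·√1.0466 = 0.462412
d₁ = (ln(S/K) + (r+σ²/2)T) / (σ√T) = (ln(123.82/127.44) + (0.0132+0.452²/2)·1.0466) / 0.462412 = (-0.028817 + 0.120727) / 0.462412 = 0.198764
d₂ = d₁ − σ√T = 0.198764 − 0.462412 = -0.263648
e^{−rT} = e^{−0.0132·1.0466} = 0.986280
N(−d₁) = 0.421224,  N(−d₂) = 0.603974
Put price V = K·e^{−rT}·N(−d₂) − S·N(−d₁) = 75.914456 − 52.155933 = 23.758523
ρ = −K·T·e^{−rT}·N(−d₂) = -79.452070

price = 23.758523
ρ = -79.452070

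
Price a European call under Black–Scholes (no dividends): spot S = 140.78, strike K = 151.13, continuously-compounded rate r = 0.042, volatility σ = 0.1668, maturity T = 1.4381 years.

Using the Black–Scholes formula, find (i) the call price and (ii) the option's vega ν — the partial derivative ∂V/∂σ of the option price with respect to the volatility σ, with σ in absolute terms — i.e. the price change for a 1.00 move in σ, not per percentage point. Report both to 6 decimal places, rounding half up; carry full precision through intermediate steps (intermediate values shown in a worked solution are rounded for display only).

σ√T = 0.1668·√1.4381 = 0.200028
d₁ = (ln(S/K) + (r+σ²/2)T) / (σ√T) = (ln(140.78/151.13) + (0.042+0.1668²/2)·1.4381) / 0.200028 = (-0.070942 + 0.080406) / 0.200028 = 0.047312
d₂ = d₁ − σ√T = 0.047312 − 0.200028 = -0.152716
e^{−rT} = e^{−0.042·1.4381} = 0.941388
N(d₁) = 0.518868,  N(d₂) = 0.439311
Call price V = S·N(d₁) − K·e^{−rT}·N(d₂) = 73.046213 − 62.501660 = 10.544553
φ(d₁) = (1/√(2π))·e^{−d₁²/2} = 0.398496
ν = S·φ(d₁)·√T = 67.275897

price = 10.544553
ν = 67.275897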